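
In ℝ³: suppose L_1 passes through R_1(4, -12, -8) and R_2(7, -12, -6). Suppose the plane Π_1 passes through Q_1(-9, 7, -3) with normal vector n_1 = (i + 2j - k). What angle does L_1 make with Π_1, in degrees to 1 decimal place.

A direction vector for L_1 is R_2 − R_1 = (3, 0, 2).
Π_1: n_1·r = n_1·Q_1 gives x + 2y - z = 8.
sin θ = |n·v| / (|n||v|) = |1| / (√6 · √13) = 0.11323.
θ ≈ 6.5°.

6.5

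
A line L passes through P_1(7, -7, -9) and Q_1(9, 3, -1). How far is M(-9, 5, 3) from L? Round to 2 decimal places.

A direction vector for L is Q_1 − P_1 = (2, 10, 8).
Taking (7, -7, -9) on L with direction v = (2, 10, 8): w = M − (7, -7, -9) = (-16, 12, 12), and w × v = (-24, 152, -184).
Distance = |w × v| / |v| = √57536 / √168 ≈ 18.51.

18.51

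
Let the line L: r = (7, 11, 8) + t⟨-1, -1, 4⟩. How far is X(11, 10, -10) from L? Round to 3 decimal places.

5.339

Taking (7, 11, 8) on L with direction v = (-1, -1, 4): w = X − (7, 11, 8) = (4, -1, -18), and w × v = (-22, 2, -5).
Distance = |w × v| / |v| = √513 / √18 ≈ 5.339.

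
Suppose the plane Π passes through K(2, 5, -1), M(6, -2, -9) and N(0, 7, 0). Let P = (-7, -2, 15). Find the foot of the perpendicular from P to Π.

KM = (4, -7, -8), KN = (-2, 2, 1); a normal to Π is KM × KN = (9, 12, -6).
Using K: Π has equation 9x + 12y - 6z = 84.
Foot = P − λn with λ = (n·P − d)/|n|² = (-177 − 84)/261 = -1.
Foot = (-7, -2, 15) − (-1)·(9, 12, -6) = (2, 10, 9).

(2, 10, 9)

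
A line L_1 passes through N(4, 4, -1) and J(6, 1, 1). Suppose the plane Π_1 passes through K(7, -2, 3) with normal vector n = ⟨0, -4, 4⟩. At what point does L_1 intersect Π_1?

(8, -2, 3)

A direction vector for L_1 is J − N = (2, -3, 2).
Π_1: n·r = n·K gives -4y + 4z = 20.
Substitute r = (4, 4, -1) + t(2, -3, 2) into the plane: -20 + 20t = 20, so t = 2.
Intersection: (4, 4, -1) + 2·(2, -3, 2) = (8, -2, 3).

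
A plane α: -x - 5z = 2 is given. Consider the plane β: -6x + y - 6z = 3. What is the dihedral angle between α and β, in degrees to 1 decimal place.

34.3

cos θ = |n₁·n₂| / (|n₁||n₂|) = |36| / (√26 · √73).
θ = arccos(0.82633) ≈ 34.3°.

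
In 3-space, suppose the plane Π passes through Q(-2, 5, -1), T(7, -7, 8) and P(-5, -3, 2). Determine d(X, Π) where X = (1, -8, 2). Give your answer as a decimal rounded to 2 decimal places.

3.86

QT = (9, -12, 9), QP = (-3, -8, 3); a normal to Π is QT × QP = (36, -54, -108).
Using Q: Π has equation 36x - 54y - 108z = -234.
n·X − d = (36)·(1) + (-54)·(-8) + (-108)·(2) − (-234) = 486; |n| = √15876.
Distance = |486| / √15876 = 486/√15876 ≈ 3.86.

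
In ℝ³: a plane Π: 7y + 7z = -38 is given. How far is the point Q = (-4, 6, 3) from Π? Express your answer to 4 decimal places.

n·Q − d = (0)·(-4) + (7)·(6) + (7)·(3) − (-38) = 101; |n| = √98.
Distance = |101| / √98 = 101/√98 ≈ 10.2025.

10.2025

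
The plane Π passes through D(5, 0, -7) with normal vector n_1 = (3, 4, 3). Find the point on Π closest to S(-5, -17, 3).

(1, -9, 9)

Π: n_1·r = n_1·D gives 3x + 4y + 3z = -6.
Foot = S − λn with λ = (n·S − d)/|n|² = (-74 − (-6))/34 = -2.
Foot = (-5, -17, 3) − (-2)·(3, 4, 3) = (1, -9, 9).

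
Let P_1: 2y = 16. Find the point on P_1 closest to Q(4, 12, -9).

(4, 8, -9)

Foot = Q − λn with λ = (n·Q − d)/|n|² = (24 − 16)/4 = 2.
Foot = (4, 12, -9) − 2·(0, 2, 0) = (4, 8, -9).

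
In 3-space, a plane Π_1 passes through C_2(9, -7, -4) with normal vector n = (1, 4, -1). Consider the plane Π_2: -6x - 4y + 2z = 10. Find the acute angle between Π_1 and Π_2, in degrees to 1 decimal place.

40.9

Π_1: n·r = n·C_2 gives x + 4y - z = -15.
cos θ = |n₁·n₂| / (|n₁||n₂|) = |-24| / (√18 · √56).
θ = arccos(0.75593) ≈ 40.9°.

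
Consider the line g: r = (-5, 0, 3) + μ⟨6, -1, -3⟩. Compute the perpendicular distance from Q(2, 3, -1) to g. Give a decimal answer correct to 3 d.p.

4.178

Taking (-5, 0, 3) on g with direction v = (6, -1, -3): w = Q − (-5, 0, 3) = (7, 3, -4), and w × v = (-13, -3, -25).
Distance = |w × v| / |v| = √803 / √46 ≈ 4.178.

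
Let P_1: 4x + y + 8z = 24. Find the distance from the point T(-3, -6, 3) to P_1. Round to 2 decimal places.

2.00

n·T − d = (4)·(-3) + (1)·(-6) + (8)·(3) − 24 = -18; |n| = √81.
Distance = |-18| / √81 = 18/√81 ≈ 2.00.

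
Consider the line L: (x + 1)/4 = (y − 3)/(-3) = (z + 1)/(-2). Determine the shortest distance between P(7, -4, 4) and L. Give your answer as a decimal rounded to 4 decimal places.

L has direction (4, -3, -2) through (-1, 3, -1).
Taking (-1, 3, -1) on L with direction v = (4, -3, -2): w = P − (-1, 3, -1) = (8, -7, 5), and w × v = (29, 36, 4).
Distance = |w × v| / |v| = √2153 / √29 ≈ 8.6163.

8.6163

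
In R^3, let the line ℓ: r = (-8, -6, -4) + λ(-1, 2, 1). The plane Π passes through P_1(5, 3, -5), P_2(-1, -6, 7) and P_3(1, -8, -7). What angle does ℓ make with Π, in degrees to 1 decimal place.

36.6

P_1P_2 = (-6, -9, 12), P_1P_3 = (-4, -11, -2); a normal to Π is P_1P_2 × P_1P_3 = (150, -60, 30).
Using P_1: Π has equation 150x - 60y + 30z = 420.
sin θ = |n·v| / (|n||v|) = |-240| / (√27000 · √6) = 0.59628.
θ ≈ 36.6°.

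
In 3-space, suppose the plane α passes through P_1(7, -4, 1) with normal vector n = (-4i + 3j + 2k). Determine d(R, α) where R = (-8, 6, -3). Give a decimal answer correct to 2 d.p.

α: n·r = n·P_1 gives -4x + 3y + 2z = -38.
n·R − d = (-4)·(-8) + (3)·(6) + (2)·(-3) − (-38) = 82; |n| = √29.
Distance = |82| / √29 = 82/√29 ≈ 15.23.

15.23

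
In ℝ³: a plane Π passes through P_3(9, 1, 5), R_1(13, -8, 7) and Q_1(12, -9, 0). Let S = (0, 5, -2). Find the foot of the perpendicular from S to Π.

(5, 7, -3)

P_3R_1 = (4, -9, 2), P_3Q_1 = (3, -10, -5); a normal to Π is P_3R_1 × P_3Q_1 = (65, 26, -13).
Using P_3: Π has equation 65x + 26y - 13z = 546.
Foot = S − λn with λ = (n·S − d)/|n|² = (156 − 546)/5070 = -1/13.
Foot = (0, 5, -2) − (-1/13)·(65, 26, -13) = (5, 7, -3).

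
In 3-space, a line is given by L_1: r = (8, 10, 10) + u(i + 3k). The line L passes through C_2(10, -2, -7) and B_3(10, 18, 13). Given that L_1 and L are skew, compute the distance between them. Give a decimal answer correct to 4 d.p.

A direction vector for L is B_3 − C_2 = (0, 20, 20).
Common perpendicular direction n = (1, 0, 3) × (0, 20, 20) = (-60, -20, 20).
With w = (10, -2, -7) − (8, 10, 10) = (2, -12, -17), w · n = -220.
Distance = |w · n| / |n| = |-220| / √4400 ≈ 3.3166.

3.3166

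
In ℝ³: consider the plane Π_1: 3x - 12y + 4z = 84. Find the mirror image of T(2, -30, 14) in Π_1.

λ = (n·T − d)/|n|² = (422 − 84)/169 = 2.
Reflection = T − 2λn = (2, -30, 14) − 4·(3, -12, 4) = (-10, 18, -2).

(-10, 18, -2)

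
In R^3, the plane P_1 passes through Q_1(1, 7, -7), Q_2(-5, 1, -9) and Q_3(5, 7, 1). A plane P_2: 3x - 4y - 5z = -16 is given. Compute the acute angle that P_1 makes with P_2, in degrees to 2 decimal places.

Q_1Q_2 = (-6, -6, -2), Q_1Q_3 = (4, 0, 8); a normal to P_1 is Q_1Q_2 × Q_1Q_3 = (-48, 40, 24).
Using Q_1: P_1 has equation -48x + 40y + 24z = 64.
cos θ = |n₁·n₂| / (|n₁||n₂|) = |-424| / (√4480 · √50).
θ = arccos(0.89586) ≈ 26.38°.

26.38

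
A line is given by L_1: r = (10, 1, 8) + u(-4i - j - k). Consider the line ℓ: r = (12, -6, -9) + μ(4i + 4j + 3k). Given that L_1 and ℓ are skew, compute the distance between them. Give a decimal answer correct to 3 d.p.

Common perpendicular direction n = (-4, -1, -1) × (4, 4, 3) = (1, 8, -12).
With w = (12, -6, -9) − (10, 1, 8) = (2, -7, -17), w · n = 150.
Distance = |w · n| / |n| = |150| / √209 ≈ 10.376.

10.376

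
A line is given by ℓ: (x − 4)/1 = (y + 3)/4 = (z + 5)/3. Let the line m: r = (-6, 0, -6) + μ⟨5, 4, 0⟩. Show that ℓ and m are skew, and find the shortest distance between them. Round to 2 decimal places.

ℓ has direction (1, 4, 3) through (4, -3, -5).
Common perpendicular direction n = (1, 4, 3) × (5, 4, 0) = (-12, 15, -16).
With w = (-6, 0, -6) − (4, -3, -5) = (-10, 3, -1), w · n = 181.
Since n ≠ 0 the lines are not parallel, and w · n = 181 ≠ 0 so they do not intersect; hence they are skew.
Distance = |w · n| / |n| = |181| / √625 ≈ 7.24.

7.24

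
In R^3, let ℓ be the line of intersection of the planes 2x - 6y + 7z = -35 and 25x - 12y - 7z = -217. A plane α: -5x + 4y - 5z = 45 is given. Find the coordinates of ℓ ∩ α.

(-6, 5, 1)

Direction of ℓ: (2, -6, 7) × (25, -12, -7) = (126, 189, 126).
A point on ℓ: solving the two plane equations with x = -4 gives (-4, 8, 3).
Substitute r = (-4, 8, 3) + t(126, 189, 126) into the plane: 37 + (-504)t = 45, so t = -1/63.
Intersection: (-4, 8, 3) + (-1/63)·(126, 189, 126) = (-6, 5, 1).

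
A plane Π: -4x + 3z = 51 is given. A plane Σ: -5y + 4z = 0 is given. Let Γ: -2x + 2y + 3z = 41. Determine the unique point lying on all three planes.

Solving the 3×3 linear system -4x + 3z = 51, -5y + 4z = 0, -2x + 2y + 3z = 41 (e.g. by elimination or Cramer's rule, determinant = 62) gives (-9, 4, 5).

(-9, 4, 5)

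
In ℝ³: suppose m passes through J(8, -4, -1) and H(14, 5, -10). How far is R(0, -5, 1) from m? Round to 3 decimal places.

A direction vector for m is H − J = (6, 9, -9).
Taking (8, -4, -1) on m with direction v = (6, 9, -9): w = R − (8, -4, -1) = (-8, -1, 2), and w × v = (-9, -60, -66).
Distance = |w × v| / |v| = √8037 / √198 ≈ 6.371.

6.371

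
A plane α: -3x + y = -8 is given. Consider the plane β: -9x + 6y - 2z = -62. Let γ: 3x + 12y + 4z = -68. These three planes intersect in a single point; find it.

Solving the 3×3 linear system -3x + y = -8, -9x + 6y - 2z = -62, 3x + 12y + 4z = -68 (e.g. by elimination or Cramer's rule, determinant = -114) gives (0, -8, 7).

(0, -8, 7)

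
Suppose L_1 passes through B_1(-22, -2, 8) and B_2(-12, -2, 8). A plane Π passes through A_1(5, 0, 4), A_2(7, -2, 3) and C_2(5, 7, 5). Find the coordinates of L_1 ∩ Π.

(-7, -2, 8)

A direction vector for L_1 is B_2 − B_1 = (10, 0, 0).
A_1A_2 = (2, -2, -1), A_1C_2 = (0, 7, 1); a normal to Π is A_1A_2 × A_1C_2 = (5, -2, 14).
Using A_1: Π has equation 5x - 2y + 14z = 81.
Substitute r = (-22, -2, 8) + t(10, 0, 0) into the plane: 6 + 50t = 81, so t = 3/2.
Intersection: (-22, -2, 8) + (3/2)·(10, 0, 0) = (-7, -2, 8).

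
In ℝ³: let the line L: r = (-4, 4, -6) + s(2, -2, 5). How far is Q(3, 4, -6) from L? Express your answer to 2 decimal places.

Taking (-4, 4, -6) on L with direction v = (2, -2, 5): w = Q − (-4, 4, -6) = (7, 0, 0), and w × v = (0, -35, -14).
Distance = |w × v| / |v| = √1421 / √33 ≈ 6.56.

6.56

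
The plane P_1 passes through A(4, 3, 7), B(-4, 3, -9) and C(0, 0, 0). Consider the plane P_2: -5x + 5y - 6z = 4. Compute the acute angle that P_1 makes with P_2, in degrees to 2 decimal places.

74.32

AB = (-8, 0, -16), AC = (-4, -3, -7); a normal to P_1 is AB × AC = (-48, 8, 24).
Using A: P_1 has equation -48x + 8y + 24z = 0.
cos θ = |n₁·n₂| / (|n₁||n₂|) = |136| / (√2944 · √86).
θ = arccos(0.27028) ≈ 74.32°.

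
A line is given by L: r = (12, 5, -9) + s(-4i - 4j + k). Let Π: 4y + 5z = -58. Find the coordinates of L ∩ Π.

(0, -7, -6)

Substitute r = (12, 5, -9) + t(-4, -4, 1) into the plane: -25 + (-11)t = -58, so t = 3.
Intersection: (12, 5, -9) + 3·(-4, -4, 1) = (0, -7, -6).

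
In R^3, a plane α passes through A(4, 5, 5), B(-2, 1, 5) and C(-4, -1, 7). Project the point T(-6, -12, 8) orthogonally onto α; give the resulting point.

(-10, -6, 10)

AB = (-6, -4, 0), AC = (-8, -6, 2); a normal to α is AB × AC = (-8, 12, 4).
Using A: α has equation -8x + 12y + 4z = 48.
Foot = T − λn with λ = (n·T − d)/|n|² = (-64 − 48)/224 = -1/2.
Foot = (-6, -12, 8) − (-1/2)·(-8, 12, 4) = (-10, -6, 10).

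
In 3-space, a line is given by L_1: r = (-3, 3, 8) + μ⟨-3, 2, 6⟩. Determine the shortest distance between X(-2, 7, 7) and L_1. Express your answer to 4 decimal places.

4.2402

Taking (-3, 3, 8) on L_1 with direction v = (-3, 2, 6): w = X − (-3, 3, 8) = (1, 4, -1), and w × v = (26, -3, 14).
Distance = |w × v| / |v| = √881 / √49 ≈ 4.2402.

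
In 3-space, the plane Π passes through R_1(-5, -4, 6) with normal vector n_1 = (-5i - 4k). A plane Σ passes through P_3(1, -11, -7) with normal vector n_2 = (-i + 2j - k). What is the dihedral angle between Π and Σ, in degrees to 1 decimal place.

55.0

Π: n_1·r = n_1·R_1 gives -5x - 4z = 1.
Σ: n_2·r = n_2·P_3 gives -x + 2y - z = -16.
cos θ = |n₁·n₂| / (|n₁||n₂|) = |9| / (√41 · √6).
θ = arccos(0.57382) ≈ 55.0°.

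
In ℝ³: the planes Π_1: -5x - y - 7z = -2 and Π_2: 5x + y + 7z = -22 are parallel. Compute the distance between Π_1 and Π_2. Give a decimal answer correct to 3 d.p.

2.771

Rescale Π_2 by 1/(-1): -5x - y - 7z = 22. Then distance = |-2 − 22| / √75 ≈ 2.771.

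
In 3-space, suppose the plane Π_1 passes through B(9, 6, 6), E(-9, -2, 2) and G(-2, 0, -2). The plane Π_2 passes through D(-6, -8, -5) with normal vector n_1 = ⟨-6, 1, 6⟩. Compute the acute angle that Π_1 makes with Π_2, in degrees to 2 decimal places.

BE = (-18, -8, -4), BG = (-11, -6, -8); a normal to Π_1 is BE × BG = (40, -100, 20).
Using B: Π_1 has equation 40x - 100y + 20z = -120.
Π_2: n_1·r = n_1·D gives -6x + y + 6z = -2.
cos θ = |n₁·n₂| / (|n₁||n₂|) = |-220| / (√12000 · √73).
θ = arccos(0.23506) ≈ 76.41°.

76.41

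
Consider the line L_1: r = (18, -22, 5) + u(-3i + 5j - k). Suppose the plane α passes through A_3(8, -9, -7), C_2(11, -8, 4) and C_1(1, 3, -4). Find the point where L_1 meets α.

(6, -2, 1)

A_3C_2 = (3, 1, 11), A_3C_1 = (-7, 12, 3); a normal to α is A_3C_2 × A_3C_1 = (-129, -86, 43).
Using A_3: α has equation -129x - 86y + 43z = -559.
Substitute r = (18, -22, 5) + t(-3, 5, -1) into the plane: -215 + (-86)t = -559, so t = 4.
Intersection: (18, -22, 5) + 4·(-3, 5, -1) = (6, -2, 1).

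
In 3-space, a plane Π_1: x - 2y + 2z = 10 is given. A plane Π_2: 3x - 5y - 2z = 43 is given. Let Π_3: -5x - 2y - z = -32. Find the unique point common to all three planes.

(8, -3, -2)

Solving the 3×3 linear system x - 2y + 2z = 10, 3x - 5y - 2z = 43, -5x - 2y - z = -32 (e.g. by elimination or Cramer's rule, determinant = -87) gives (8, -3, -2).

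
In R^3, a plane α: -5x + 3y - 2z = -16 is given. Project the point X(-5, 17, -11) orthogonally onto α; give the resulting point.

Foot = X − λn with λ = (n·X − d)/|n|² = (98 − (-16))/38 = 3.
Foot = (-5, 17, -11) − 3·(-5, 3, -2) = (10, 8, -5).

(10, 8, -5)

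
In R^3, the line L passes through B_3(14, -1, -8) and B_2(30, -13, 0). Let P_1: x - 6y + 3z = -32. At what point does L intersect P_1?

(10, 2, -10)

A direction vector for L is B_2 − B_3 = (16, -12, 8).
Substitute r = (14, -1, -8) + t(16, -12, 8) into the plane: -4 + 112t = -32, so t = -1/4.
Intersection: (14, -1, -8) + (-1/4)·(16, -12, 8) = (10, 2, -10).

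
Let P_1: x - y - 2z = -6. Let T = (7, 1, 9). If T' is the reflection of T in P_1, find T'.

(9, -1, 5)

λ = (n·T − d)/|n|² = (-12 − (-6))/6 = -1.
Reflection = T − 2λn = (7, 1, 9) − (-2)·(1, -1, -2) = (9, -1, 5).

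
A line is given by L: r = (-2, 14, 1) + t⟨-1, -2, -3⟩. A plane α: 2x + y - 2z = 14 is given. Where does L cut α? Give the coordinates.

(-5, 8, -8)

Substitute r = (-2, 14, 1) + t(-1, -2, -3) into the plane: 8 + 2t = 14, so t = 3.
Intersection: (-2, 14, 1) + 3·(-1, -2, -3) = (-5, 8, -8).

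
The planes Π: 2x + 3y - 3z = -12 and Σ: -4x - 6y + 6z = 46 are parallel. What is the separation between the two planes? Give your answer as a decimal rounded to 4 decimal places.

Rescale Σ by 1/(-2): 2x + 3y - 3z = -23. Then distance = |-12 − (-23)| / √22 ≈ 2.3452.

2.3452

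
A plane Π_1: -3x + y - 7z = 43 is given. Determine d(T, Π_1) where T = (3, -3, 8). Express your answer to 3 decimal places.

14.451

n·T − d = (-3)·(3) + (1)·(-3) + (-7)·(8) − 43 = -111; |n| = √59.
Distance = |-111| / √59 = 111/√59 ≈ 14.451.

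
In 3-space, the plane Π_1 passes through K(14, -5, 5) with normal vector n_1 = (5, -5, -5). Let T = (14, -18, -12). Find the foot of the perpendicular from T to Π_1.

Π_1: n_1·r = n_1·K gives 5x - 5y - 5z = 70.
Foot = T − λn with λ = (n·T − d)/|n|² = (220 − 70)/75 = 2.
Foot = (14, -18, -12) − 2·(5, -5, -5) = (4, -8, -2).

(4, -8, -2)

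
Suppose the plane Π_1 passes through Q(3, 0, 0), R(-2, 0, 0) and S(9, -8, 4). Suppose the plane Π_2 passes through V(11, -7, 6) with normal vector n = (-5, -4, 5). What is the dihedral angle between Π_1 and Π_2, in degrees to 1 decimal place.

70.7

QR = (-5, 0, 0), QS = (6, -8, 4); a normal to Π_1 is QR × QS = (0, 20, 40).
Using Q: Π_1 has equation 20y + 40z = 0.
Π_2: n·r = n·V gives -5x - 4y + 5z = 3.
cos θ = |n₁·n₂| / (|n₁||n₂|) = |120| / (√2000 · √66).
θ = arccos(0.33029) ≈ 70.7°.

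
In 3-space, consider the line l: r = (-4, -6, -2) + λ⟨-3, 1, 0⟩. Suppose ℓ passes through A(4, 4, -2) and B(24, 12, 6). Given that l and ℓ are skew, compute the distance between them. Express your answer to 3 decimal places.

5.990

A direction vector for ℓ is B − A = (20, 8, 8).
Common perpendicular direction n = (-3, 1, 0) × (20, 8, 8) = (8, 24, -44).
With w = (4, 4, -2) − (-4, -6, -2) = (8, 10, 0), w · n = 304.
Distance = |w · n| / |n| = |304| / √2576 ≈ 5.990.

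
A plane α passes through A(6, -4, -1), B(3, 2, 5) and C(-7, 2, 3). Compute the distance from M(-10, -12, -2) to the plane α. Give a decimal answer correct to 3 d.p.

AB = (-3, 6, 6), AC = (-13, 6, 4); a normal to α is AB × AC = (-12, -66, 60).
Using A: α has equation -12x - 66y + 60z = 132.
n·M − d = (-12)·(-10) + (-66)·(-12) + (60)·(-2) − 132 = 660; |n| = √8100.
Distance = |660| / √8100 = 660/√8100 ≈ 7.333.

7.333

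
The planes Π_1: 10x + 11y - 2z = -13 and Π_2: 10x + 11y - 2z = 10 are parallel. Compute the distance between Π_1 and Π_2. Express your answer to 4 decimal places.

Same normal n = (10, 11, -2) with |n| = √225; distance = |-13 − 10| / |n| = 23/√225 ≈ 1.5333.

1.5333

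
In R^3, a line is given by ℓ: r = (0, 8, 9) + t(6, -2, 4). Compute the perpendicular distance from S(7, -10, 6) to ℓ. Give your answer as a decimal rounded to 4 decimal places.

17.4417

Taking (0, 8, 9) on ℓ with direction v = (6, -2, 4): w = S − (0, 8, 9) = (7, -18, -3), and w × v = (-78, -46, 94).
Distance = |w × v| / |v| = √17036 / √56 ≈ 17.4417.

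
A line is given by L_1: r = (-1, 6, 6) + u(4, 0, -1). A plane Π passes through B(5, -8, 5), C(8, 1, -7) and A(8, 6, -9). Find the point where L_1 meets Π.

(3, 6, 5)

BC = (3, 9, -12), BA = (3, 14, -14); a normal to Π is BC × BA = (42, 6, 15).
Using B: Π has equation 42x + 6y + 15z = 237.
Substitute r = (-1, 6, 6) + t(4, 0, -1) into the plane: 84 + 153t = 237, so t = 1.
Intersection: (-1, 6, 6) + 1·(4, 0, -1) = (3, 6, 5).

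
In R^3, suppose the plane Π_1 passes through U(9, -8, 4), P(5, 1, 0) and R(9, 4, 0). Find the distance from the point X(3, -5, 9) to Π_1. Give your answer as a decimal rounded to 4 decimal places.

UP = (-4, 9, -4), UR = (0, 12, -4); a normal to Π_1 is UP × UR = (12, -16, -48).
Using U: Π_1 has equation 12x - 16y - 48z = 44.
n·X − d = (12)·(3) + (-16)·(-5) + (-48)·(9) − 44 = -360; |n| = √2704.
Distance = |-360| / √2704 = 360/√2704 ≈ 6.9231.

6.9231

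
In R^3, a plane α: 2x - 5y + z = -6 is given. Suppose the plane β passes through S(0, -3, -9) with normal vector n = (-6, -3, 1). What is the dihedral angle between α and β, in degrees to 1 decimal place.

β: n·r = n·S gives -6x - 3y + z = 0.
cos θ = |n₁·n₂| / (|n₁||n₂|) = |4| / (√30 · √46).
θ = arccos(0.10768) ≈ 83.8°.

83.8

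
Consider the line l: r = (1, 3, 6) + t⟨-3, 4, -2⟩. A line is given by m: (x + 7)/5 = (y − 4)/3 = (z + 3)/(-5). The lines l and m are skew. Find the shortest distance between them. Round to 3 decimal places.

8.536

m has direction (5, 3, -5) through (-7, 4, -3).
Common perpendicular direction n = (-3, 4, -2) × (5, 3, -5) = (-14, -25, -29).
With w = (-7, 4, -3) − (1, 3, 6) = (-8, 1, -9), w · n = 348.
Distance = |w · n| / |n| = |348| / √1662 ≈ 8.536.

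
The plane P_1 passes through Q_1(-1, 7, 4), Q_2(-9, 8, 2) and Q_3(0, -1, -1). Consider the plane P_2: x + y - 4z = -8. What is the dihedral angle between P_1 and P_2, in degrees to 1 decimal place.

Q_1Q_2 = (-8, 1, -2), Q_1Q_3 = (1, -8, -5); a normal to P_1 is Q_1Q_2 × Q_1Q_3 = (-21, -42, 63).
Using Q_1: P_1 has equation -21x - 42y + 63z = -21.
cos θ = |n₁·n₂| / (|n₁||n₂|) = |-315| / (√6174 · √18).
θ = arccos(0.94491) ≈ 19.1°.

19.1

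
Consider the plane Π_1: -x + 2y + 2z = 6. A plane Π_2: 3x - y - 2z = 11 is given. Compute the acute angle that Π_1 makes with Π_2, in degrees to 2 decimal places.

cos θ = |n₁·n₂| / (|n₁||n₂|) = |-9| / (√9 · √14).
θ = arccos(0.80178) ≈ 36.70°.

36.70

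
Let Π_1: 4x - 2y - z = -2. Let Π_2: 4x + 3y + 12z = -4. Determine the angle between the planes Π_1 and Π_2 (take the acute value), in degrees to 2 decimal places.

88.08

cos θ = |n₁·n₂| / (|n₁||n₂|) = |-2| / (√21 · √169).
θ = arccos(0.03357) ≈ 88.08°.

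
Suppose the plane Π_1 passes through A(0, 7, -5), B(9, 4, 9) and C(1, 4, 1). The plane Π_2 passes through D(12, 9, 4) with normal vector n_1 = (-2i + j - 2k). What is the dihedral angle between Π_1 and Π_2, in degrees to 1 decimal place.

AB = (9, -3, 14), AC = (1, -3, 6); a normal to Π_1 is AB × AC = (24, -40, -24).
Using A: Π_1 has equation 24x - 40y - 24z = -160.
Π_2: n_1·r = n_1·D gives -2x + y - 2z = -23.
cos θ = |n₁·n₂| / (|n₁||n₂|) = |-40| / (√2752 · √9).
θ = arccos(0.25416) ≈ 75.3°.

75.3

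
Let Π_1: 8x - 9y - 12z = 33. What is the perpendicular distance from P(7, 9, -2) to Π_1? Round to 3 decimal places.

n·P − d = (8)·(7) + (-9)·(9) + (-12)·(-2) − 33 = -34; |n| = √289.
Distance = |-34| / √289 = 34/√289 ≈ 2.000.

2.000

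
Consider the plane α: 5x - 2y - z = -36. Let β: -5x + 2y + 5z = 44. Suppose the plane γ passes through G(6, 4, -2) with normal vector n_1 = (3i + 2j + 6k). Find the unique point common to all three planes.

(-4, 7, 2)

γ: n_1·r = n_1·G gives 3x + 2y + 6z = 14.
Solving the 3×3 linear system 5x - 2y - z = -36, -5x + 2y + 5z = 44, 3x + 2y + 6z = 14 (e.g. by elimination or Cramer's rule, determinant = -64) gives (-4, 7, 2).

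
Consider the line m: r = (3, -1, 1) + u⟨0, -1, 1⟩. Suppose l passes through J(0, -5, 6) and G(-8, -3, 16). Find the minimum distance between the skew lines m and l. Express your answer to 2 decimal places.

1.70

A direction vector for l is G − J = (-8, 2, 10).
Common perpendicular direction n = (0, -1, 1) × (-8, 2, 10) = (-12, -8, -8).
With w = (0, -5, 6) − (3, -1, 1) = (-3, -4, 5), w · n = 28.
Distance = |w · n| / |n| = |28| / √272 ≈ 1.70.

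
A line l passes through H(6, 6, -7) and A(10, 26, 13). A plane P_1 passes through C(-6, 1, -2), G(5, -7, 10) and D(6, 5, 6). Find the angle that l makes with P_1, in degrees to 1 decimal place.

A direction vector for l is A − H = (4, 20, 20).
CG = (11, -8, 12), CD = (12, 4, 8); a normal to P_1 is CG × CD = (-112, 56, 140).
Using C: P_1 has equation -112x + 56y + 140z = 448.
sin θ = |n·v| / (|n||v|) = |3472| / (√35280 · √816) = 0.64710.
θ ≈ 40.3°.

40.3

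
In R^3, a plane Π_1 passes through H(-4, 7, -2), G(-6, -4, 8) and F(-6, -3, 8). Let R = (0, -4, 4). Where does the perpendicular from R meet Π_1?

(-5, -4, 3)

HG = (-2, -11, 10), HF = (-2, -10, 10); a normal to Π_1 is HG × HF = (-10, 0, -2).
Using H: Π_1 has equation -10x - 2z = 44.
Foot = R − λn with λ = (n·R − d)/|n|² = (-8 − 44)/104 = -1/2.
Foot = (0, -4, 4) − (-1/2)·(-10, 0, -2) = (-5, -4, 3).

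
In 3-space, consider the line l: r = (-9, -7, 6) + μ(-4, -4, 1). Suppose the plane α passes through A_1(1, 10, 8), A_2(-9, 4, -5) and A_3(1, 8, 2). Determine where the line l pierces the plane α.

A_1A_2 = (-10, -6, -13), A_1A_3 = (0, -2, -6); a normal to α is A_1A_2 × A_1A_3 = (10, -60, 20).
Using A_1: α has equation 10x - 60y + 20z = -430.
Substitute r = (-9, -7, 6) + t(-4, -4, 1) into the plane: 450 + 220t = -430, so t = -4.
Intersection: (-9, -7, 6) + (-4)·(-4, -4, 1) = (7, 9, 2).

(7, 9, 2)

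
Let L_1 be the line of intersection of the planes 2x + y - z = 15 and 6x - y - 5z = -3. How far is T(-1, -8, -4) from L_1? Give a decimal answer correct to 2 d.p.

Direction of L_1: (2, 1, -1) × (6, -1, -5) = (-6, 4, -8).
A point on L_1: solving the two plane equations with x = 6 gives (6, 9, 6).
Taking (6, 9, 6) on L_1 with direction v = (-6, 4, -8): w = T − (6, 9, 6) = (-7, -17, -10), and w × v = (176, 4, -130).
Distance = |w × v| / |v| = √47892 / √116 ≈ 20.32.

20.32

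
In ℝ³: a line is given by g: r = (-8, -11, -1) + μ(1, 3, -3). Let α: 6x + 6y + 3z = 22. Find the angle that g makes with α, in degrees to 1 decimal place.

sin θ = |n·v| / (|n||v|) = |15| / (√81 · √19) = 0.38236.
θ ≈ 22.5°.

22.5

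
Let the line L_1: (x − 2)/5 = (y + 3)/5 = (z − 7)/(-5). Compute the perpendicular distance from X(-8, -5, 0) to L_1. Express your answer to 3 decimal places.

12.028

L_1 has direction (5, 5, -5) through (2, -3, 7).
Taking (2, -3, 7) on L_1 with direction v = (5, 5, -5): w = X − (2, -3, 7) = (-10, -2, -7), and w × v = (45, -85, -40).
Distance = |w × v| / |v| = √10850 / √75 ≈ 12.028.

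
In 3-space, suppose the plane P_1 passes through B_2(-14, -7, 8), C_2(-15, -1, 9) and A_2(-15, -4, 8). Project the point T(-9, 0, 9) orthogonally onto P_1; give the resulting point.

(-12, -1, 12)

B_2C_2 = (-1, 6, 1), B_2A_2 = (-1, 3, 0); a normal to P_1 is B_2C_2 × B_2A_2 = (-3, -1, 3).
Using B_2: P_1 has equation -3x - y + 3z = 73.
Foot = T − λn with λ = (n·T − d)/|n|² = (54 − 73)/19 = -1.
Foot = (-9, 0, 9) − (-1)·(-3, -1, 3) = (-12, -1, 12).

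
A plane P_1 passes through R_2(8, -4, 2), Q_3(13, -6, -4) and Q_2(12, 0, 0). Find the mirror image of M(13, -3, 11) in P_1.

(1, 3, -1)

R_2Q_3 = (5, -2, -6), R_2Q_2 = (4, 4, -2); a normal to P_1 is R_2Q_3 × R_2Q_2 = (28, -14, 28).
Using R_2: P_1 has equation 28x - 14y + 28z = 336.
λ = (n·M − d)/|n|² = (714 − 336)/1764 = 3/14.
Reflection = M − 2λn = (13, -3, 11) − (3/7)·(28, -14, 28) = (1, 3, -1).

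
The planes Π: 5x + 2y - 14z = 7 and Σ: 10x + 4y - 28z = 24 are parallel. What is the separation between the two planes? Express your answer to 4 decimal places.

0.3333

Rescale Σ by 1/2: 5x + 2y - 14z = 12. Then distance = |7 − 12| / √225 ≈ 0.3333.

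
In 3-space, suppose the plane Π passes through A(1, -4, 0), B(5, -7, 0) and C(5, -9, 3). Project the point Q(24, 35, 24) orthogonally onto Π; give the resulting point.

AB = (4, -3, 0), AC = (4, -5, 3); a normal to Π is AB × AC = (-9, -12, -8).
Using A: Π has equation -9x - 12y - 8z = 39.
Foot = Q − λn with λ = (n·Q − d)/|n|² = (-828 − 39)/289 = -3.
Foot = (24, 35, 24) − (-3)·(-9, -12, -8) = (-3, -1, 0).

(-3, -1, 0)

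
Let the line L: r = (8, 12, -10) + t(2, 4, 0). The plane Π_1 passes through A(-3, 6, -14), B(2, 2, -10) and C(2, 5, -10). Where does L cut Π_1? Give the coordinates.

AB = (5, -4, 4), AC = (5, -1, 4); a normal to Π_1 is AB × AC = (-12, 0, 15).
Using A: Π_1 has equation -12x + 15z = -174.
Substitute r = (8, 12, -10) + t(2, 4, 0) into the plane: -246 + (-24)t = -174, so t = -3.
Intersection: (8, 12, -10) + (-3)·(2, 4, 0) = (2, 0, -10).

(2, 0, -10)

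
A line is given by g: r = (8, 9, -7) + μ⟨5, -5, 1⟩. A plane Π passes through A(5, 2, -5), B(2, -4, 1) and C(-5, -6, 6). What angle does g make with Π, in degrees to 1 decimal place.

AB = (-3, -6, 6), AC = (-10, -8, 11); a normal to Π is AB × AC = (-18, -27, -36).
Using A: Π has equation -18x - 27y - 36z = 36.
sin θ = |n·v| / (|n||v|) = |9| / (√2349 · √51) = 0.02600.
θ ≈ 1.5°.

1.5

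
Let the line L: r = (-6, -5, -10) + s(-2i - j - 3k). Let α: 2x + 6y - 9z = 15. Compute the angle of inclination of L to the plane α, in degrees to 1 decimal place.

sin θ = |n·v| / (|n||v|) = |17| / (√121 · √14) = 0.41304.
θ ≈ 24.4°.

24.4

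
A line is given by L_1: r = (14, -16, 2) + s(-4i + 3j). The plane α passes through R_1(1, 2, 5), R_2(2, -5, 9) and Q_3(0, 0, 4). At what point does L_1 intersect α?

R_1R_2 = (1, -7, 4), R_1Q_3 = (-1, -2, -1); a normal to α is R_1R_2 × R_1Q_3 = (15, -3, -9).
Using R_1: α has equation 15x - 3y - 9z = -36.
Substitute r = (14, -16, 2) + t(-4, 3, 0) into the plane: 240 + (-69)t = -36, so t = 4.
Intersection: (14, -16, 2) + 4·(-4, 3, 0) = (-2, -4, 2).

(-2, -4, 2)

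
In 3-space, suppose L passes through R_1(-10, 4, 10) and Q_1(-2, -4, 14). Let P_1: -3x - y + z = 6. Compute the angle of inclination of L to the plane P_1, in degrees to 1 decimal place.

17.5

A direction vector for L is Q_1 − R_1 = (8, -8, 4).
sin θ = |n·v| / (|n||v|) = |-12| / (√11 · √144) = 0.30151.
θ ≈ 17.5°.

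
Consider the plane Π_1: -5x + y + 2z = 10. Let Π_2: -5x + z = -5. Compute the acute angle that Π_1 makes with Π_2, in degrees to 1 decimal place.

cos θ = |n₁·n₂| / (|n₁||n₂|) = |27| / (√30 · √26).
θ = arccos(0.96676) ≈ 14.8°.

14.8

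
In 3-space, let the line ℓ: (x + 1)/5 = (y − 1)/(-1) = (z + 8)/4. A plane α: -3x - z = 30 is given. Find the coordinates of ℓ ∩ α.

(-6, 2, -12)

ℓ has direction (5, -1, 4) through (-1, 1, -8).
Substitute r = (-1, 1, -8) + t(5, -1, 4) into the plane: 11 + (-19)t = 30, so t = -1.
Intersection: (-1, 1, -8) + (-1)·(5, -1, 4) = (-6, 2, -12).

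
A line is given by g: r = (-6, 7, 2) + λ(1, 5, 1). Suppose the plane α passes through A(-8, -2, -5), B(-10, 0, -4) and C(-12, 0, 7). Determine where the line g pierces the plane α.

(-8, -3, 0)

AB = (-2, 2, 1), AC = (-4, 2, 12); a normal to α is AB × AC = (22, 20, 4).
Using A: α has equation 22x + 20y + 4z = -236.
Substitute r = (-6, 7, 2) + t(1, 5, 1) into the plane: 16 + 126t = -236, so t = -2.
Intersection: (-6, 7, 2) + (-2)·(1, 5, 1) = (-8, -3, 0).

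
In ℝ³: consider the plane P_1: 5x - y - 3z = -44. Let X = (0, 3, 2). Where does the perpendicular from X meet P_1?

Foot = X − λn with λ = (n·X − d)/|n|² = (-9 − (-44))/35 = 1.
Foot = (0, 3, 2) − 1·(5, -1, -3) = (-5, 4, 5).

(-5, 4, 5)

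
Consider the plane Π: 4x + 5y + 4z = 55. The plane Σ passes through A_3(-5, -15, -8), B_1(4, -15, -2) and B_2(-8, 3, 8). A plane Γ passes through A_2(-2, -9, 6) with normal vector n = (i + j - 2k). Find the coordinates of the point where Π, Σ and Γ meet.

A_3B_1 = (9, 0, 6), A_3B_2 = (-3, 18, 16); a normal to Σ is A_3B_1 × A_3B_2 = (-108, -162, 162).
Using A_3: Σ has equation -108x - 162y + 162z = 1674.
Γ: n·r = n·A_2 gives x + y - 2z = -23.
Solving the 3×3 linear system 4x + 5y + 4z = 55, -108x - 162y + 162z = 1674, x + y - 2z = -23 (e.g. by elimination or Cramer's rule, determinant = 594) gives (-2, 3, 12).

(-2, 3, 12)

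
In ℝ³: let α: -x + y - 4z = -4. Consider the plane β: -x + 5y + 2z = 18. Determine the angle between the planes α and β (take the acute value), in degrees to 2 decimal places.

cos θ = |n₁·n₂| / (|n₁||n₂|) = |-2| / (√18 · √30).
θ = arccos(0.08607) ≈ 85.06°.

85.06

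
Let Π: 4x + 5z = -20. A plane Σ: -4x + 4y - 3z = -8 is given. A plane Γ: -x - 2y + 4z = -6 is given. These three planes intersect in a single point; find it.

(0, -5, -4)

Solving the 3×3 linear system 4x + 5z = -20, -4x + 4y - 3z = -8, -x - 2y + 4z = -6 (e.g. by elimination or Cramer's rule, determinant = 100) gives (0, -5, -4).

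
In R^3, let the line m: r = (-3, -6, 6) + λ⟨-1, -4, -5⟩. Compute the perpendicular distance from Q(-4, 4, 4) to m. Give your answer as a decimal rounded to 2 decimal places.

9.22

Taking (-3, -6, 6) on m with direction v = (-1, -4, -5): w = Q − (-3, -6, 6) = (-1, 10, -2), and w × v = (-58, -3, 14).
Distance = |w × v| / |v| = √3569 / √42 ≈ 9.22.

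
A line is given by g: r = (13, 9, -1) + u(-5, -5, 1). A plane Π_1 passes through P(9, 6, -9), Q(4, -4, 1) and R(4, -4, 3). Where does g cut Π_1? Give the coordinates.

PQ = (-5, -10, 10), PR = (-5, -10, 12); a normal to Π_1 is PQ × PR = (-20, 10, 0).
Using P: Π_1 has equation -20x + 10y = -120.
Substitute r = (13, 9, -1) + t(-5, -5, 1) into the plane: -170 + 50t = -120, so t = 1.
Intersection: (13, 9, -1) + 1·(-5, -5, 1) = (8, 4, 0).

(8, 4, 0)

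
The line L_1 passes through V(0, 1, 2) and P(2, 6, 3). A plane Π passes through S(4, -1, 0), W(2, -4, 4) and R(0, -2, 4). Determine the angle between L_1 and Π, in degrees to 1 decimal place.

A direction vector for L_1 is P − V = (2, 5, 1).
SW = (-2, -3, 4), SR = (-4, -1, 4); a normal to Π is SW × SR = (-8, -8, -10).
Using S: Π has equation -8x - 8y - 10z = -24.
sin θ = |n·v| / (|n||v|) = |-66| / (√228 · √30) = 0.79802.
θ ≈ 52.9°.

52.9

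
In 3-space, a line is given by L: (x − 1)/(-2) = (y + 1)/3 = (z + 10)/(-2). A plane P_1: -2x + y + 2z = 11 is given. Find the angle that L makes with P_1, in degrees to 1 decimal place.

14.0

L has direction (-2, 3, -2) through (1, -1, -10).
sin θ = |n·v| / (|n||v|) = |3| / (√9 · √17) = 0.24254.
θ ≈ 14.0°.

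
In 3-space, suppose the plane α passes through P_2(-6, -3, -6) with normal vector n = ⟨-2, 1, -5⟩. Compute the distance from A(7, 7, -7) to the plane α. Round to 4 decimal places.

2.0083

α: n·r = n·P_2 gives -2x + y - 5z = 39.
n·A − d = (-2)·(7) + (1)·(7) + (-5)·(-7) − 39 = -11; |n| = √30.
Distance = |-11| / √30 = 11/√30 ≈ 2.0083.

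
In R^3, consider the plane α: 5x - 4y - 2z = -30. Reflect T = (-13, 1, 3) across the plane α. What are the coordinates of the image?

λ = (n·T − d)/|n|² = (-75 − (-30))/45 = -1.
Reflection = T − 2λn = (-13, 1, 3) − (-2)·(5, -4, -2) = (-3, -7, -1).

(-3, -7, -1)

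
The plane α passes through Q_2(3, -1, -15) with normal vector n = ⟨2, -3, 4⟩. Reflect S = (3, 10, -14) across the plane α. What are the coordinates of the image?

(7, 4, -6)

α: n·r = n·Q_2 gives 2x - 3y + 4z = -51.
λ = (n·S − d)/|n|² = (-80 − (-51))/29 = -1.
Reflection = S − 2λn = (3, 10, -14) − (-2)·(2, -3, 4) = (7, 4, -6).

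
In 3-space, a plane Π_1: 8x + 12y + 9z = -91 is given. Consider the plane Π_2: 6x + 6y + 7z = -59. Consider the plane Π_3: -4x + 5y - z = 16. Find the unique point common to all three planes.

Solving the 3×3 linear system 8x + 12y + 9z = -91, 6x + 6y + 7z = -59, -4x + 5y - z = 16 (e.g. by elimination or Cramer's rule, determinant = -106) gives (-8, -3, 1).

(-8, -3, 1)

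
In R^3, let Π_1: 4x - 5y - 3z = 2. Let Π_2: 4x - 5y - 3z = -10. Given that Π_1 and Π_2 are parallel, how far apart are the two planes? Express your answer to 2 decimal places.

Same normal n = (4, -5, -3) with |n| = √50; distance = |2 − (-10)| / |n| = 12/√50 ≈ 1.70.

1.70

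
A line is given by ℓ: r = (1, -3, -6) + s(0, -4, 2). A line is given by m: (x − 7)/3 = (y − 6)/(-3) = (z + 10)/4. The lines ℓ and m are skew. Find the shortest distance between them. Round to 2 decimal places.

3.23

m has direction (3, -3, 4) through (7, 6, -10).
Common perpendicular direction n = (0, -4, 2) × (3, -3, 4) = (-10, 6, 12).
With w = (7, 6, -10) − (1, -3, -6) = (6, 9, -4), w · n = -54.
Distance = |w · n| / |n| = |-54| / √280 ≈ 3.23.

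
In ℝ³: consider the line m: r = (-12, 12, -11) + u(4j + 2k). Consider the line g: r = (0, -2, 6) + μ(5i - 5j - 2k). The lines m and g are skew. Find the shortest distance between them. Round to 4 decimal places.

Common perpendicular direction n = (0, 4, 2) × (5, -5, -2) = (2, 10, -20).
With w = (0, -2, 6) − (-12, 12, -11) = (12, -14, 17), w · n = -456.
Distance = |w · n| / |n| = |-456| / √504 ≈ 20.3119.

20.3119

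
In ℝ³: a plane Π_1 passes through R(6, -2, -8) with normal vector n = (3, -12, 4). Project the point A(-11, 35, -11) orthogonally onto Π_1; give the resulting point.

Π_1: n·r = n·R gives 3x - 12y + 4z = 10.
Foot = A − λn with λ = (n·A − d)/|n|² = (-497 − 10)/169 = -3.
Foot = (-11, 35, -11) − (-3)·(3, -12, 4) = (-2, -1, 1).

(-2, -1, 1)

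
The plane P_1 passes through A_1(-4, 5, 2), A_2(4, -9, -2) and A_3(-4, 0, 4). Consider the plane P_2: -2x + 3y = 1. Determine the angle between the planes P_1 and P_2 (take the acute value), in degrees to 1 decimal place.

A_1A_2 = (8, -14, -4), A_1A_3 = (0, -5, 2); a normal to P_1 is A_1A_2 × A_1A_3 = (-48, -16, -40).
Using A_1: P_1 has equation -48x - 16y - 40z = 32.
cos θ = |n₁·n₂| / (|n₁||n₂|) = |48| / (√4160 · √13).
θ = arccos(0.20641) ≈ 78.1°.

78.1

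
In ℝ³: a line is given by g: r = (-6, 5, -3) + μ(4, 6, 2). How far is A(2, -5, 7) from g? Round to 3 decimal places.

Taking (-6, 5, -3) on g with direction v = (4, 6, 2): w = A − (-6, 5, -3) = (8, -10, 10), and w × v = (-80, 24, 88).
Distance = |w × v| / |v| = √14720 / √56 ≈ 16.213.

16.213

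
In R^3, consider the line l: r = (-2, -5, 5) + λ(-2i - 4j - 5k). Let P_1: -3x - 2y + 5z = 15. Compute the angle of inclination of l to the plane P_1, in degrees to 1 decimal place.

sin θ = |n·v| / (|n||v|) = |-11| / (√38 · √45) = 0.26601.
θ ≈ 15.4°.

15.4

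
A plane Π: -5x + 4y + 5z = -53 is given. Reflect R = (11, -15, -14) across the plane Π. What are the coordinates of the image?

(-9, 1, 6)

λ = (n·R − d)/|n|² = (-185 − (-53))/66 = -2.
Reflection = R − 2λn = (11, -15, -14) − (-4)·(-5, 4, 5) = (-9, 1, 6).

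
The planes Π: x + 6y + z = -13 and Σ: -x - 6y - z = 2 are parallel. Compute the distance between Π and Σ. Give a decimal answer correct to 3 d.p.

1.784

Rescale Σ by 1/(-1): x + 6y + z = -2. Then distance = |-13 − (-2)| / √38 ≈ 1.784.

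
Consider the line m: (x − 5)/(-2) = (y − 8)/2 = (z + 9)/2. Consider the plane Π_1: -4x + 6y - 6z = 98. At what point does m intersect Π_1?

m has direction (-2, 2, 2) through (5, 8, -9).
Substitute r = (5, 8, -9) + t(-2, 2, 2) into the plane: 82 + 8t = 98, so t = 2.
Intersection: (5, 8, -9) + 2·(-2, 2, 2) = (1, 12, -5).

(1, 12, -5)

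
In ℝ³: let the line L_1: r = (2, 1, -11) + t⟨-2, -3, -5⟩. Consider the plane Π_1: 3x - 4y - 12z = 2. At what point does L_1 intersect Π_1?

(6, 7, -1)

Substitute r = (2, 1, -11) + t(-2, -3, -5) into the plane: 134 + 66t = 2, so t = -2.
Intersection: (2, 1, -11) + (-2)·(-2, -3, -5) = (6, 7, -1).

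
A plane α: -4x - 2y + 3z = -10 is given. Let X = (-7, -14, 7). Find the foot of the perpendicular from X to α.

Foot = X − λn with λ = (n·X − d)/|n|² = (77 − (-10))/29 = 3.
Foot = (-7, -14, 7) − 3·(-4, -2, 3) = (5, -8, -2).

(5, -8, -2)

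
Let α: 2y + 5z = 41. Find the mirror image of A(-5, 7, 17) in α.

(-5, -1, -3)

λ = (n·A − d)/|n|² = (99 − 41)/29 = 2.
Reflection = A − 2λn = (-5, 7, 17) − 4·(0, 2, 5) = (-5, -1, -3).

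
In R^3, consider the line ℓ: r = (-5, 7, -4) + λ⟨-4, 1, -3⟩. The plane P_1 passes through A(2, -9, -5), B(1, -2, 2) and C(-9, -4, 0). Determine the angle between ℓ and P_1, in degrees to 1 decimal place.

AB = (-1, 7, 7), AC = (-11, 5, 5); a normal to P_1 is AB × AC = (0, -72, 72).
Using A: P_1 has equation -72y + 72z = 288.
sin θ = |n·v| / (|n||v|) = |-288| / (√10368 · √26) = 0.55470.
θ ≈ 33.7°.

33.7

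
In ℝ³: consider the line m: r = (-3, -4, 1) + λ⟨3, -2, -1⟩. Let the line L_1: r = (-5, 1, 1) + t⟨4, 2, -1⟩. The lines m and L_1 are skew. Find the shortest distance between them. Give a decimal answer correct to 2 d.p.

0.89

Common perpendicular direction n = (3, -2, -1) × (4, 2, -1) = (4, -1, 14).
With w = (-5, 1, 1) − (-3, -4, 1) = (-2, 5, 0), w · n = -13.
Distance = |w · n| / |n| = |-13| / √213 ≈ 0.89.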